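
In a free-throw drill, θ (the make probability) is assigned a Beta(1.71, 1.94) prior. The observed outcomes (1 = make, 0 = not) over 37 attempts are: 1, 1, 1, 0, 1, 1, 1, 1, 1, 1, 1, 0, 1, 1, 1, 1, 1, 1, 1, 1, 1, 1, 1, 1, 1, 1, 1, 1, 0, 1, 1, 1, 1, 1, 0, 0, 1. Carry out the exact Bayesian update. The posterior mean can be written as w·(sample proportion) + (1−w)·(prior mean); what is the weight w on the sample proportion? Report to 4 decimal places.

The Beta prior is conjugate to a Binomial/Bernoulli likelihood; the update adds successes to α and failures to β.
Posterior mean = (α₀+k)/(α₀+β₀+n) = [n/(α₀+β₀+n)]·(k/n) + [(α₀+β₀)/(α₀+β₀+n)]·α₀/(α₀+β₀), so only n and the prior enter the weight.
The weight on the data is w = n/(α₀+β₀+n) = 37/(1.71+1.94+37) = 37/40.65 = 0.9102.

0.9102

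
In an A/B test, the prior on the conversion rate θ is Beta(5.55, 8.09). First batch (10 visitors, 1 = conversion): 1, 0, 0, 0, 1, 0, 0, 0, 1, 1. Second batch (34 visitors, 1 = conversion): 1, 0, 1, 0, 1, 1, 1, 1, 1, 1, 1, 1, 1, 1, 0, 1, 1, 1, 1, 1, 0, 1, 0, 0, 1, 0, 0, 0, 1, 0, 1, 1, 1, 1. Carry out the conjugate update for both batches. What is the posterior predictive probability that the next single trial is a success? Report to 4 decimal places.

The Beta prior is conjugate to a Binomial/Bernoulli likelihood; the update adds successes to α and failures to β.
After batch 1: Beta(5.55+4, 8.09+6) = Beta(9.55, 14.09).
After batch 2: Beta(9.55+24, 14.09+10) = Beta(33.55, 24.09).
For a single future Bernoulli trial, P(success | data) = α/(α+β) = 0.5821.

0.5821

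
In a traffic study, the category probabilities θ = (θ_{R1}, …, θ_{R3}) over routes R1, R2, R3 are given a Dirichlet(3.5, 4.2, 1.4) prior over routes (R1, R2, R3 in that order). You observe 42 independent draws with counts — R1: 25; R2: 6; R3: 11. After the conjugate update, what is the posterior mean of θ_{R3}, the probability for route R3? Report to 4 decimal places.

0.2427

The Dirichlet prior is conjugate to the Multinomial likelihood: each posterior αⱼ = prior αⱼ + observed count nⱼ.
Posterior concentration: (28.5, 10.2, 12.4), total = 51.1.
E[θ_{R3}|data] = α_{R3}/Σα = 12.4/51.1 = 0.2427.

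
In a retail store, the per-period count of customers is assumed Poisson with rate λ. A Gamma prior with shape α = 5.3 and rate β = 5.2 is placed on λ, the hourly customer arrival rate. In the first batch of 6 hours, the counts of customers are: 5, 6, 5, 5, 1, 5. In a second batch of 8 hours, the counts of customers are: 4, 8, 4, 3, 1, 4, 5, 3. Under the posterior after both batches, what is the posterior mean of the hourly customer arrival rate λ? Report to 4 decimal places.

3.3490

With a Gamma(shape α, rate β) prior, the Poisson likelihood is conjugate: the posterior is Gamma(α + ΣXᵢ, β + n).
Batch 1: sum of counts S = 27 over n = 6 hours.
After batch 1: Gamma(α+S, β+n) = Gamma(5.3+27, 5.2+6) = Gamma(32.3, 11.2).
Batch 2: sum of counts S = 32 over n = 8 hours.
After batch 2: Gamma(α+S, β+n) = Gamma(32.3+32, 11.2+8) = Gamma(64.3, 19.2).
Posterior mean = α/β = 64.3/19.2 = 3.3490.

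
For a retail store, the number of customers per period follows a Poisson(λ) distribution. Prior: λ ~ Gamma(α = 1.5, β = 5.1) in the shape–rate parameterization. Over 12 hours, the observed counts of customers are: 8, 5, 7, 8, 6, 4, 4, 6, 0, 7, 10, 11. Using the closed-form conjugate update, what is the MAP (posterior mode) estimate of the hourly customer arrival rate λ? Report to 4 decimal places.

With a Gamma(shape α, rate β) prior, the Poisson likelihood is conjugate: the posterior is Gamma(α + ΣXᵢ, β + n).
Sum of counts S = 76 over n = 12 hours.
Posterior: Gamma(α+S, β+n) = Gamma(1.5+76, 5.1+12) = Gamma(77.5, 17.1).
Mode of Gamma(α,β) for α≥1 is (α−1)/β = 76.5/17.1 = 4.4737.

4.4737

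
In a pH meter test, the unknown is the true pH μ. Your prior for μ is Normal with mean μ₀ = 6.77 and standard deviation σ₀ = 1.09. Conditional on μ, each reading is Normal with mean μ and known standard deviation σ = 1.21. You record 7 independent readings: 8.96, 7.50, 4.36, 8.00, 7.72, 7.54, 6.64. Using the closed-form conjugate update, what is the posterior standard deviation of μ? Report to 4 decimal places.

For Normal data with known variance σ², a Normal(μ₀, σ₀²) prior on μ is conjugate. Posterior precision = 1/σ₀² + n/σ²; posterior mean is the precision-weighted average of μ₀ and x̄.
σ₀² = 1.09² = 1.1881, σ² = 1.21² = 1.4641; σ² + n·σ₀² = 1.4641 + 7·1.1881 = 9.7808.
Posterior precision = 1/σ₀² + n/σ² = 1/1.1881 + 7/1.4641 = (σ² + n·σ₀²)/(σ₀²σ²) = 9.7808/(1.1881·1.4641); posterior variance σₙ² = σ₀²σ²/(σ² + n·σ₀²) = 1.1881·1.4641/9.7808 = 0.177848.
Posterior SD = √σₙ² = √(1.1881·1.4641/9.7808) = 0.4217.

0.4217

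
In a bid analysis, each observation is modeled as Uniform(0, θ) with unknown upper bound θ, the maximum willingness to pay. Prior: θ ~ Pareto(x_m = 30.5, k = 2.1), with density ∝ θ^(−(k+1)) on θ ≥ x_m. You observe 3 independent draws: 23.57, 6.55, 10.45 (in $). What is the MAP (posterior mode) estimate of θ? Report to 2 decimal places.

30.50

A Pareto(scale x_m, shape k) prior on the upper bound θ of Uniform(0, θ) is conjugate: posterior is Pareto(max(x_m, max xᵢ), k + n).
Sample maximum = 23.57; prior scale x_m = 30.5 → posterior scale = max = 30.50.
Posterior shape = 2.1 + 3 = 5.1.
The Pareto density is decreasing on [x_m, ∞), so the mode is x_m = 30.50.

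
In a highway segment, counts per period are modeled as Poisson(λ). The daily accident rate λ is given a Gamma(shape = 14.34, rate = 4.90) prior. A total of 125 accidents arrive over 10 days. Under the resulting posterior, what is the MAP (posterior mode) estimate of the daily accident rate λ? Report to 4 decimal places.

With a Gamma(shape α, rate β) prior, the Poisson likelihood is conjugate: the posterior is Gamma(α + ΣXᵢ, β + n).
Posterior: Gamma(α+S, β+n) = Gamma(14.34+125, 4.90+10) = Gamma(139.34, 14.90).
Mode of Gamma(α,β) for α≥1 is (α−1)/β = 138.34/14.90 = 9.2846.

9.2846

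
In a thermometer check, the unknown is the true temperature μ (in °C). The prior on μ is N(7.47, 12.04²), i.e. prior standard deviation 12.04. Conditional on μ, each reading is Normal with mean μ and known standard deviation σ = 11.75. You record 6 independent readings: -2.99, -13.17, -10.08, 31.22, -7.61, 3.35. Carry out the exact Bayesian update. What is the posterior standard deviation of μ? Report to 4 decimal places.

4.4563

For Normal data with known variance σ², a Normal(μ₀, σ₀²) prior on μ is conjugate. Posterior precision = 1/σ₀² + n/σ²; posterior mean is the precision-weighted average of μ₀ and x̄.
σ₀² = 12.04² = 144.9616, σ² = 11.75² = 138.0625; σ² + n·σ₀² = 138.0625 + 6·144.9616 = 1007.8321.
Posterior precision = 1/σ₀² + n/σ² = 1/144.9616 + 6/138.0625 = (σ² + n·σ₀²)/(σ₀²σ²) = 1007.8321/(144.9616·138.0625); posterior variance σₙ² = σ₀²σ²/(σ² + n·σ₀²) = 144.9616·138.0625/1007.8321 = 19.858229.
Posterior SD = √σₙ² = √(144.9616·138.0625/1007.8321) = 4.4563.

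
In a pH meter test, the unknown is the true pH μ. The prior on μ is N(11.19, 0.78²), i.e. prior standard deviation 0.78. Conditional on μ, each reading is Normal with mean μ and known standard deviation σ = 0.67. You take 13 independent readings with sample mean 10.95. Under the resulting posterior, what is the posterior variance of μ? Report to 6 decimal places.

0.032676

For Normal data with known variance σ², a Normal(μ₀, σ₀²) prior on μ is conjugate. Posterior precision = 1/σ₀² + n/σ²; posterior mean is the precision-weighted average of μ₀ and x̄.
σ₀² = 0.78² = 0.6084, σ² = 0.67² = 0.4489; σ² + n·σ₀² = 0.4489 + 13·0.6084 = 8.3581.
Posterior precision = 1/σ₀² + n/σ² = 1/0.6084 + 13/0.4489 = (σ² + n·σ₀²)/(σ₀²σ²) = 8.3581/(0.6084·0.4489); posterior variance σₙ² = σ₀²σ²/(σ² + n·σ₀²) = 0.6084·0.4489/8.3581 = 0.032676.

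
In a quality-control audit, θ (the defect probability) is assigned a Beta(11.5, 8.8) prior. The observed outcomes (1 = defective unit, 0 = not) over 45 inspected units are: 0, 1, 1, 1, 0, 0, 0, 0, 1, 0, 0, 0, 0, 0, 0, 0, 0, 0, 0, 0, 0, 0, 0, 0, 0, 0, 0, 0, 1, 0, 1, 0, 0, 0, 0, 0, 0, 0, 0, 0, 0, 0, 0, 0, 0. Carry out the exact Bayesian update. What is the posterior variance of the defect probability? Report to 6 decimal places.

The Beta prior is conjugate to a Binomial/Bernoulli likelihood; the update adds successes to α and failures to β.
Posterior: Beta(α+k, β+n−k) = Beta(11.5+6, 8.8+39) = Beta(17.5, 47.8).
Var = αβ/((α+β)²(α+β+1)) = 17.5·47.8/(65.3²·66.3) = 0.002959.

0.002959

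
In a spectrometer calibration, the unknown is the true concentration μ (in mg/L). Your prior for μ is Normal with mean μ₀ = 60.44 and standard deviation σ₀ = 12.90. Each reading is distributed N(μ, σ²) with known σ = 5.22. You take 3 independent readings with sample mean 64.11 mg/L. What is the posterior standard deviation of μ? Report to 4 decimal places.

2.9347

For Normal data with known variance σ², a Normal(μ₀, σ₀²) prior on μ is conjugate. Posterior precision = 1/σ₀² + n/σ²; posterior mean is the precision-weighted average of μ₀ and x̄.
σ₀² = 12.90² = 166.41, σ² = 5.22² = 27.2484; σ² + n·σ₀² = 27.2484 + 3·166.41 = 526.4784.
Posterior precision = 1/σ₀² + n/σ² = 1/166.41 + 3/27.2484 = (σ² + n·σ₀²)/(σ₀²σ²) = 526.4784/(166.41·27.2484); posterior variance σₙ² = σ₀²σ²/(σ² + n·σ₀²) = 166.41·27.2484/526.4784 = 8.612711.
Posterior SD = √σₙ² = √(166.41·27.2484/526.4784) = 2.9347.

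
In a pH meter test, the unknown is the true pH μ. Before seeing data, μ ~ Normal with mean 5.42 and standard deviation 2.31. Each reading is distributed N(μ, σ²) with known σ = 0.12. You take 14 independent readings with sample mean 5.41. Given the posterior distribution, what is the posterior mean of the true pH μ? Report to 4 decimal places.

For Normal data with known variance σ², a Normal(μ₀, σ₀²) prior on μ is conjugate. Posterior precision = 1/σ₀² + n/σ²; posterior mean is the precision-weighted average of μ₀ and x̄.
n·x̄ = 14·5.41 = 75.74.
σ₀² = 2.31² = 5.3361, σ² = 0.12² = 0.0144; σ² + n·σ₀² = 0.0144 + 14·5.3361 = 74.7198.
Posterior mean = (μ₀/σ₀² + n·x̄/σ²)/(1/σ₀² + n/σ²) = (σ²·μ₀ + σ₀²·n·x̄)/(σ² + n·σ₀²) = (0.0144·5.42 + 5.3361·75.74)/74.7198 = 404.234262/74.7198 = 5.4100.

5.4100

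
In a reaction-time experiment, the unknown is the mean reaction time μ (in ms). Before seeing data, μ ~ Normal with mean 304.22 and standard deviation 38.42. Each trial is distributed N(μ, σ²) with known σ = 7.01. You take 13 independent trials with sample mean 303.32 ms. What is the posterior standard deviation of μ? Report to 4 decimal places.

1.9417

For Normal data with known variance σ², a Normal(μ₀, σ₀²) prior on μ is conjugate. Posterior precision = 1/σ₀² + n/σ²; posterior mean is the precision-weighted average of μ₀ and x̄.
σ₀² = 38.42² = 1476.0964, σ² = 7.01² = 49.1401; σ² + n·σ₀² = 49.1401 + 13·1476.0964 = 19238.3933.
Posterior precision = 1/σ₀² + n/σ² = 1/1476.0964 + 13/49.1401 = (σ² + n·σ₀²)/(σ₀²σ²) = 19238.3933/(1476.0964·49.1401); posterior variance σₙ² = σ₀²σ²/(σ² + n·σ₀²) = 1476.0964·49.1401/19238.3933 = 3.770353.
Posterior SD = √σₙ² = √(1476.0964·49.1401/19238.3933) = 1.9417.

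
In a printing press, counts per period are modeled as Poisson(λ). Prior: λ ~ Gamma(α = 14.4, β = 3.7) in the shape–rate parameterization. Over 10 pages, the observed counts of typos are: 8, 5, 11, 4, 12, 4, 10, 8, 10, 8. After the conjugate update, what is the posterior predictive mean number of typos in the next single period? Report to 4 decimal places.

6.8905

With a Gamma(shape α, rate β) prior, the Poisson likelihood is conjugate: the posterior is Gamma(α + ΣXᵢ, β + n).
Sum of counts S = 80 over n = 10 pages.
Posterior: Gamma(α+S, β+n) = Gamma(14.4+80, 3.7+10) = Gamma(94.4, 13.7).
The predictive distribution for one future period is NegBinom with mean α/β = 6.8905.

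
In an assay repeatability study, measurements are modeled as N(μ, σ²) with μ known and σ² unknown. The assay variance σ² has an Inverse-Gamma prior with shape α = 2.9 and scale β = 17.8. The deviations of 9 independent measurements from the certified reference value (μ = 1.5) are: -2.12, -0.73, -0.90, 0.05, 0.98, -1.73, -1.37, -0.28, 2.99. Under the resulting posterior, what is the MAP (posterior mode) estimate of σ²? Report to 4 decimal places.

3.3505

With known mean μ and an Inverse-Gamma(α, β) prior on σ², the Normal likelihood is conjugate: posterior is Inv-Gamma(α + n/2, β + Σ(xᵢ−μ)²/2).
Σ(xᵢ−μ)² = (-2.12)² + (-0.73)² + (-0.90)² + (0.05)² + (0.98)² + (-1.73)² + (-1.37)² + (-0.28)² + (2.99)² = 20.6885.
Posterior: Inv-Gamma(2.9 + 9/2, 17.8 + 20.6885/2) = Inv-Gamma(7.40, 28.14425).
Mode = β/(α+1) = 28.14425/8.40 = 3.3505.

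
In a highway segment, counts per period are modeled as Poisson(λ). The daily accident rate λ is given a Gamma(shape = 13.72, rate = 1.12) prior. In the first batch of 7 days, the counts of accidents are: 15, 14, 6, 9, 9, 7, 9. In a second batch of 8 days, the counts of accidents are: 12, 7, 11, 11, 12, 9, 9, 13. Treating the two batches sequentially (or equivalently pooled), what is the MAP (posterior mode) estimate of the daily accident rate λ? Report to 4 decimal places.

With a Gamma(shape α, rate β) prior, the Poisson likelihood is conjugate: the posterior is Gamma(α + ΣXᵢ, β + n).
Batch 1: sum of counts S = 69 over n = 7 days.
After batch 1: Gamma(α+S, β+n) = Gamma(13.72+69, 1.12+7) = Gamma(82.72, 8.12).
Batch 2: sum of counts S = 84 over n = 8 days.
After batch 2: Gamma(α+S, β+n) = Gamma(82.72+84, 8.12+8) = Gamma(166.72, 16.12).
Mode of Gamma(α,β) for α≥1 is (α−1)/β = 165.72/16.12 = 10.2804.

10.2804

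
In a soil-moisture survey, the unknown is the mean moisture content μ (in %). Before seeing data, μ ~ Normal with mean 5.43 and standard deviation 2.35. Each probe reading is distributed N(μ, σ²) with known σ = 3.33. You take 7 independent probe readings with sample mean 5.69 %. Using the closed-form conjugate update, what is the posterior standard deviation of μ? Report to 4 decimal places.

1.1095

For Normal data with known variance σ², a Normal(μ₀, σ₀²) prior on μ is conjugate. Posterior precision = 1/σ₀² + n/σ²; posterior mean is the precision-weighted average of μ₀ and x̄.
σ₀² = 2.35² = 5.5225, σ² = 3.33² = 11.0889; σ² + n·σ₀² = 11.0889 + 7·5.5225 = 49.7464.
Posterior precision = 1/σ₀² + n/σ² = 1/5.5225 + 7/11.0889 = (σ² + n·σ₀²)/(σ₀²σ²) = 49.7464/(5.5225·11.0889); posterior variance σₙ² = σ₀²σ²/(σ² + n·σ₀²) = 5.5225·11.0889/49.7464 = 1.231013.
Posterior SD = √σₙ² = √(5.5225·11.0889/49.7464) = 1.1095.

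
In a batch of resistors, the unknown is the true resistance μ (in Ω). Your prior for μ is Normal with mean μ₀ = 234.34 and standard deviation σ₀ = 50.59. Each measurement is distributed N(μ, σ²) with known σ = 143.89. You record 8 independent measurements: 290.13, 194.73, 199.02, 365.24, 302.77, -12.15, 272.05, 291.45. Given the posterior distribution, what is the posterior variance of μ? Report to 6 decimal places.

1286.807416

For Normal data with known variance σ², a Normal(μ₀, σ₀²) prior on μ is conjugate. Posterior precision = 1/σ₀² + n/σ²; posterior mean is the precision-weighted average of μ₀ and x̄.
σ₀² = 50.59² = 2559.3481, σ² = 143.89² = 20704.3321; σ² + n·σ₀² = 20704.3321 + 8·2559.3481 = 41179.1169.
Posterior precision = 1/σ₀² + n/σ² = 1/2559.3481 + 8/20704.3321 = (σ² + n·σ₀²)/(σ₀²σ²) = 41179.1169/(2559.3481·20704.3321); posterior variance σₙ² = σ₀²σ²/(σ² + n·σ₀²) = 2559.3481·20704.3321/41179.1169 = 1286.807416.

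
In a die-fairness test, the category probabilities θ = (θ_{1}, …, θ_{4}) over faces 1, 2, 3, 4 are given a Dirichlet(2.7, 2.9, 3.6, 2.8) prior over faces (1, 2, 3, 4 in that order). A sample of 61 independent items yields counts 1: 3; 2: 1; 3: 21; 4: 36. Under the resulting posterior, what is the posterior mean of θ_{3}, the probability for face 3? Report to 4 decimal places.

The Dirichlet prior is conjugate to the Multinomial likelihood: each posterior αⱼ = prior αⱼ + observed count nⱼ.
Posterior concentration: (5.7, 3.9, 24.6, 38.8), total = 73.0.
E[θ_{3}|data] = α_{3}/Σα = 24.6/73.0 = 0.3370.

0.3370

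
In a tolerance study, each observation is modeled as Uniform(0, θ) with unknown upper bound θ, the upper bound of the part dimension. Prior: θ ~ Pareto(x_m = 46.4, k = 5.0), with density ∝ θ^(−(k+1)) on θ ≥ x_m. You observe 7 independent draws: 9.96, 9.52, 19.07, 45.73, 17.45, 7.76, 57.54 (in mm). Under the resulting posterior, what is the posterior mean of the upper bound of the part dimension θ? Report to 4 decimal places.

A Pareto(scale x_m, shape k) prior on the upper bound θ of Uniform(0, θ) is conjugate: posterior is Pareto(max(x_m, max xᵢ), k + n).
Sample maximum = 57.54; prior scale x_m = 46.4 → posterior scale = max = 57.54.
Posterior shape = 5.0 + 7 = 12.0.
E[θ|data] = k·x_m/(k−1) = 12.0·57.54/11.0 = 62.7709.

62.7709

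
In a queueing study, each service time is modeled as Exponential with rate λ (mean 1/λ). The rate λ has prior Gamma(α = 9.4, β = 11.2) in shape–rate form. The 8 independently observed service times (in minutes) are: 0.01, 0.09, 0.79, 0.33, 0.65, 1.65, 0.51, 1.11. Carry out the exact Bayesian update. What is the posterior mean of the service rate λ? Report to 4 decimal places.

With a Gamma(shape α, rate β) prior on the exponential rate λ, the posterior after n observations with total T = Σxᵢ is Gamma(α+n, β+T).
Sum of observations T = 5.14 minutes; n = 8.
Posterior: Gamma(9.4+8, 11.2+5.14) = Gamma(17.4, 16.34).
Posterior mean of λ = α/β = 17.4/16.34 = 1.0649.

1.0649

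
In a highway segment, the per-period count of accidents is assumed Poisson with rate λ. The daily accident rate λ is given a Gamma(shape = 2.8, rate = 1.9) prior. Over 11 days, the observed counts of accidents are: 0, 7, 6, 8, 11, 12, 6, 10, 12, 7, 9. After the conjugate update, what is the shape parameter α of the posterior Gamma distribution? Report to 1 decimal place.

With a Gamma(shape α, rate β) prior, the Poisson likelihood is conjugate: the posterior is Gamma(α + ΣXᵢ, β + n).
Sum of counts S = 88 over n = 11 days.
Posterior: Gamma(α+S, β+n) = Gamma(2.8+88, 1.9+11) = Gamma(90.8, 12.9).
Posterior α = 90.8.

90.8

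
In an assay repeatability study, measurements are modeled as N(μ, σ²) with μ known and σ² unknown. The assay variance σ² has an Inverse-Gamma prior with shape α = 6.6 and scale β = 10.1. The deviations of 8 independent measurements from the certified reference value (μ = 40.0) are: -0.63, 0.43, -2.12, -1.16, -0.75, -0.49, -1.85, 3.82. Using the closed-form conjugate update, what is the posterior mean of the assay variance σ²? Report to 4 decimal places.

With known mean μ and an Inverse-Gamma(α, β) prior on σ², the Normal likelihood is conjugate: posterior is Inv-Gamma(α + n/2, β + Σ(xᵢ−μ)²/2).
Σ(xᵢ−μ)² = (-0.63)² + (0.43)² + (-2.12)² + (-1.16)² + (-0.75)² + (-0.49)² + (-1.85)² + (3.82)² = 25.2393.
Posterior: Inv-Gamma(6.6 + 8/2, 10.1 + 25.2393/2) = Inv-Gamma(10.60, 22.71965).
E[σ²|data] = β/(α−1) = 22.71965/9.60 = 2.3666.

2.3666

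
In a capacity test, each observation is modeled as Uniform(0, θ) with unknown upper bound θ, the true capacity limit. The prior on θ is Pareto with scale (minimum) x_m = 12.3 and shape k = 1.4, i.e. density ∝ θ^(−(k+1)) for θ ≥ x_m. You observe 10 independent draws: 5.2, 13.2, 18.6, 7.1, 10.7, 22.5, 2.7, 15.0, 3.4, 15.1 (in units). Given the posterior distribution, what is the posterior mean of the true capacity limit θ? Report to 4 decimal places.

A Pareto(scale x_m, shape k) prior on the upper bound θ of Uniform(0, θ) is conjugate: posterior is Pareto(max(x_m, max xᵢ), k + n).
Sample maximum = 22.5; prior scale x_m = 12.3 → posterior scale = max = 22.5.
Posterior shape = 1.4 + 10 = 11.4.
E[θ|data] = k·x_m/(k−1) = 11.4·22.5/10.4 = 24.6635.

24.6635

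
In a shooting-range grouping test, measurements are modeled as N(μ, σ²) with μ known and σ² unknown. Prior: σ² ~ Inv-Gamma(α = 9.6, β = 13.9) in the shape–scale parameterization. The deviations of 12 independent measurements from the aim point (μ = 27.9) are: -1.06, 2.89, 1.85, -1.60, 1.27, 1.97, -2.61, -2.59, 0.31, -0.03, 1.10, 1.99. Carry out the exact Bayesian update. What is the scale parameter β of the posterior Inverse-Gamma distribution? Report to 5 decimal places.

33.76965

With known mean μ and an Inverse-Gamma(α, β) prior on σ², the Normal likelihood is conjugate: posterior is Inv-Gamma(α + n/2, β + Σ(xᵢ−μ)²/2).
Σ(xᵢ−μ)² = (-1.06)² + (2.89)² + (1.85)² + (-1.60)² + (1.27)² + (1.97)² + (-2.61)² + (-2.59)² + (0.31)² + (-0.03)² + (1.10)² + (1.99)² = 39.7393.
Posterior: Inv-Gamma(9.6 + 12/2, 13.9 + 39.7393/2) = Inv-Gamma(15.60, 33.76965).
Posterior β = 33.76965.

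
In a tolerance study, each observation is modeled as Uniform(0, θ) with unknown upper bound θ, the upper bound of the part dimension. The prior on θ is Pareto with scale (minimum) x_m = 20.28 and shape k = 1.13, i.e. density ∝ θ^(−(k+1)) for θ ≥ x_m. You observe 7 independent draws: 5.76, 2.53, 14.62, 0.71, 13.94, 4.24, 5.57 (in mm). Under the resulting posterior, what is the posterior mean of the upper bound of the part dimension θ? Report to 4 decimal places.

A Pareto(scale x_m, shape k) prior on the upper bound θ of Uniform(0, θ) is conjugate: posterior is Pareto(max(x_m, max xᵢ), k + n).
Sample maximum = 14.62; prior scale x_m = 20.28 → posterior scale = max = 20.28.
Posterior shape = 1.13 + 7 = 8.13.
E[θ|data] = k·x_m/(k−1) = 8.13·20.28/7.13 = 23.1243.

23.1243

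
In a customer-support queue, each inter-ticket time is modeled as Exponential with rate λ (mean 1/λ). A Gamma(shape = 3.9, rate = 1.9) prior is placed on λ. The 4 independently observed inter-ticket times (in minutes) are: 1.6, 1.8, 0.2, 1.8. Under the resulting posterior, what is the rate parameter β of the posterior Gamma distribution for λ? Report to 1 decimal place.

With a Gamma(shape α, rate β) prior on the exponential rate λ, the posterior after n observations with total T = Σxᵢ is Gamma(α+n, β+T).
Sum of observations T = 5.4 minutes; n = 4.
Posterior: Gamma(3.9+4, 1.9+5.4) = Gamma(7.9, 7.3).
Posterior β = 7.3.

7.3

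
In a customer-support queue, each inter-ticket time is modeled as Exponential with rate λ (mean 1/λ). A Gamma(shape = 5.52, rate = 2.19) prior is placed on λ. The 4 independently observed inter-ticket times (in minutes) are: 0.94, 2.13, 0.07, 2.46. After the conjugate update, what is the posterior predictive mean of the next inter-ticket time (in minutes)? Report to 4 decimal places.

0.9143

With a Gamma(shape α, rate β) prior on the exponential rate λ, the posterior after n observations with total T = Σxᵢ is Gamma(α+n, β+T).
Sum of observations T = 5.60 minutes; n = 4.
Posterior: Gamma(5.52+4, 2.19+5.60) = Gamma(9.52, 7.79).
The predictive distribution for the next observation is Lomax; its mean is β/(α−1) = 7.79/8.52 = 0.9143.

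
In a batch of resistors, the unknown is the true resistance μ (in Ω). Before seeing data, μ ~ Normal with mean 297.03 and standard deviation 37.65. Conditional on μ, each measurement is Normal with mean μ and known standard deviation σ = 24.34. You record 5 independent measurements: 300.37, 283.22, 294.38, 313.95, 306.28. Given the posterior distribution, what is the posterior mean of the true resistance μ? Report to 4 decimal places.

299.4387

For Normal data with known variance σ², a Normal(μ₀, σ₀²) prior on μ is conjugate. Posterior precision = 1/σ₀² + n/σ²; posterior mean is the precision-weighted average of μ₀ and x̄.
Σxᵢ = 300.37 + 283.22 + 294.38 + 313.95 + 306.28 = 1498.2, so n·x̄ = 1498.2.
σ₀² = 37.65² = 1417.5225, σ² = 24.34² = 592.4356; σ² + n·σ₀² = 592.4356 + 5·1417.5225 = 7680.0481.
Posterior mean = (μ₀/σ₀² + n·x̄/σ²)/(1/σ₀² + n/σ²) = (σ²·μ₀ + σ₀²·n·x̄)/(σ² + n·σ₀²) = (592.4356·297.03 + 1417.5225·1498.2)/7680.0481 = 2299703.355768/7680.0481 = 299.4387.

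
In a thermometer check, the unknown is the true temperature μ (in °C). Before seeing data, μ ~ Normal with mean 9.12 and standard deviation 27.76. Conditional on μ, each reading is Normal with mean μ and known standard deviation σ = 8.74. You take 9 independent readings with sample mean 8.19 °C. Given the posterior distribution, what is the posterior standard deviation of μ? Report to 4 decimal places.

2.8974

For Normal data with known variance σ², a Normal(μ₀, σ₀²) prior on μ is conjugate. Posterior precision = 1/σ₀² + n/σ²; posterior mean is the precision-weighted average of μ₀ and x̄.
σ₀² = 27.76² = 770.6176, σ² = 8.74² = 76.3876; σ² + n·σ₀² = 76.3876 + 9·770.6176 = 7011.946.
Posterior precision = 1/σ₀² + n/σ² = 1/770.6176 + 9/76.3876 = (σ² + n·σ₀²)/(σ₀²σ²) = 7011.946/(770.6176·76.3876); posterior variance σₙ² = σ₀²σ²/(σ² + n·σ₀²) = 770.6176·76.3876/7011.946 = 8.395049.
Posterior SD = √σₙ² = √(770.6176·76.3876/7011.946) = 2.8974.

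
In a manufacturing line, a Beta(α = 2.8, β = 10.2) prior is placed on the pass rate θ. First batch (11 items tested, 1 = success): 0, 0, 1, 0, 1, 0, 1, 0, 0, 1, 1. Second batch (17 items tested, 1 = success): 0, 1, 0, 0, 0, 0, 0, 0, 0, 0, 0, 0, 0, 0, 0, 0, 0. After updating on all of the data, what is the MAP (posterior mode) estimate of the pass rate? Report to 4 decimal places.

The Beta prior is conjugate to a Binomial/Bernoulli likelihood; the update adds successes to α and failures to β.
After batch 1: Beta(2.8+5, 10.2+6) = Beta(7.8, 16.2).
After batch 2: Beta(7.8+1, 16.2+16) = Beta(8.8, 32.2).
Mode of Beta(a,b) for a,b>1 is (a−1)/(a+b−2) = 7.8/39.0 = 0.2000.

0.2000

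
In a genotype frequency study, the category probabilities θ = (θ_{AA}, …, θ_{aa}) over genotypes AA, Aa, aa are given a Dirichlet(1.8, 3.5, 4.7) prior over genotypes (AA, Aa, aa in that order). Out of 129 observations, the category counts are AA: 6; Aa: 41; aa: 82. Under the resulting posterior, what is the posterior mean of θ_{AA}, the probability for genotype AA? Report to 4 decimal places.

0.0561

The Dirichlet prior is conjugate to the Multinomial likelihood: each posterior αⱼ = prior αⱼ + observed count nⱼ.
Posterior concentration: (7.8, 44.5, 86.7), total = 139.0.
E[θ_{AA}|data] = α_{AA}/Σα = 7.8/139.0 = 0.0561.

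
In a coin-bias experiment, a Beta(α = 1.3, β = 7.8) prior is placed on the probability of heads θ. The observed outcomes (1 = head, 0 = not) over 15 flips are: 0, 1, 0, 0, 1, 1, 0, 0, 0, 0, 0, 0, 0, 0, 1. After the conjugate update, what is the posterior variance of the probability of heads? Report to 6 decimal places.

0.006835

The Beta prior is conjugate to a Binomial/Bernoulli likelihood; the update adds successes to α and failures to β.
Posterior: Beta(α+k, β+n−k) = Beta(1.3+4, 7.8+11) = Beta(5.3, 18.8).
Var = αβ/((α+β)²(α+β+1)) = 5.3·18.8/(24.1²·25.1) = 0.006835.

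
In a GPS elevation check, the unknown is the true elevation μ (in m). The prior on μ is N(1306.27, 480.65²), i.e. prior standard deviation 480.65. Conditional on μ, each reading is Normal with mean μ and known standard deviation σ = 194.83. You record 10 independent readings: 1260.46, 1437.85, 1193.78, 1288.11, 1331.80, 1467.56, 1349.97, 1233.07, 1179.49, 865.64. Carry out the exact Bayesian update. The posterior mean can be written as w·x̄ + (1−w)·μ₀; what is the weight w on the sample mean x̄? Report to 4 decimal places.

0.9838

For Normal data with known variance σ², a Normal(μ₀, σ₀²) prior on μ is conjugate. Posterior precision = 1/σ₀² + n/σ²; posterior mean is the precision-weighted average of μ₀ and x̄.
σ₀² = 480.65² = 231024.4225, σ² = 194.83² = 37958.7289. Prior precision 1/σ₀² = 1/231024.4225; data precision n/σ² = 10/37958.7289.
w = (n/σ²)/(1/σ₀² + n/σ²) = n·σ₀²/(σ² + n·σ₀²) = 10·231024.4225/(37958.7289 + 10·231024.4225) = 2310244.225/2348202.9539 = 0.9838.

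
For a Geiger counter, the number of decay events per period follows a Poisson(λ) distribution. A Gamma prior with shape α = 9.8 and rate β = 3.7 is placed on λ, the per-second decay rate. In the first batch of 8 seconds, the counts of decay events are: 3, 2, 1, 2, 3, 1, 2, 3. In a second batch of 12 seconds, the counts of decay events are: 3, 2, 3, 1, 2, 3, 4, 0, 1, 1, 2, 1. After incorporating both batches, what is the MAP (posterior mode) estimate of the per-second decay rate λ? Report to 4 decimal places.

2.0591

With a Gamma(shape α, rate β) prior, the Poisson likelihood is conjugate: the posterior is Gamma(α + ΣXᵢ, β + n).
Batch 1: sum of counts S = 17 over n = 8 seconds.
After batch 1: Gamma(α+S, β+n) = Gamma(9.8+17, 3.7+8) = Gamma(26.8, 11.7).
Batch 2: sum of counts S = 23 over n = 12 seconds.
After batch 2: Gamma(α+S, β+n) = Gamma(26.8+23, 11.7+12) = Gamma(49.8, 23.7).
Mode of Gamma(α,β) for α≥1 is (α−1)/β = 48.8/23.7 = 2.0591.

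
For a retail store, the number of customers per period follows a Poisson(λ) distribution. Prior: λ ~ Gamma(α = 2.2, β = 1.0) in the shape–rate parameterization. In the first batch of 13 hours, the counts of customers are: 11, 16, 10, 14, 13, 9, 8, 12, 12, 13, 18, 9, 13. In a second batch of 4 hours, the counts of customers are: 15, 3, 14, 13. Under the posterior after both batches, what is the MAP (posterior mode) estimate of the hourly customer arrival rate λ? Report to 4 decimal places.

With a Gamma(shape α, rate β) prior, the Poisson likelihood is conjugate: the posterior is Gamma(α + ΣXᵢ, β + n).
Batch 1: sum of counts S = 158 over n = 13 hours.
After batch 1: Gamma(α+S, β+n) = Gamma(2.2+158, 1.0+13) = Gamma(160.2, 14.0).
Batch 2: sum of counts S = 45 over n = 4 hours.
After batch 2: Gamma(α+S, β+n) = Gamma(160.2+45, 14.0+4) = Gamma(205.2, 18.0).
Mode of Gamma(α,β) for α≥1 is (α−1)/β = 204.2/18.0 = 11.3444.

11.3444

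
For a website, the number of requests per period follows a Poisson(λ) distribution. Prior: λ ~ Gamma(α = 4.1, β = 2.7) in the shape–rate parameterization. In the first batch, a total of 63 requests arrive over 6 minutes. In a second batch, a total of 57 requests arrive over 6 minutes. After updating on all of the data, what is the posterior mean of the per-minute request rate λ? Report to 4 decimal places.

8.4422

With a Gamma(shape α, rate β) prior, the Poisson likelihood is conjugate: the posterior is Gamma(α + ΣXᵢ, β + n).
After batch 1: Gamma(α+S, β+n) = Gamma(4.1+63, 2.7+6) = Gamma(67.1, 8.7).
After batch 2: Gamma(α+S, β+n) = Gamma(67.1+57, 8.7+6) = Gamma(124.1, 14.7).
Posterior mean = α/β = 124.1/14.7 = 8.4422.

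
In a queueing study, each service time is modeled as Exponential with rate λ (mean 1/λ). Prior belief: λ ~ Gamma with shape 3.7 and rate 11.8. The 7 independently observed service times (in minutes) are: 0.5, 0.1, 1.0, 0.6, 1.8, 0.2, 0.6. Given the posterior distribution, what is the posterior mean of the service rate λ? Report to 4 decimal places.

With a Gamma(shape α, rate β) prior on the exponential rate λ, the posterior after n observations with total T = Σxᵢ is Gamma(α+n, β+T).
Sum of observations T = 4.8 minutes; n = 7.
Posterior: Gamma(3.7+7, 11.8+4.8) = Gamma(10.7, 16.6).
Posterior mean of λ = α/β = 10.7/16.6 = 0.6446.

0.6446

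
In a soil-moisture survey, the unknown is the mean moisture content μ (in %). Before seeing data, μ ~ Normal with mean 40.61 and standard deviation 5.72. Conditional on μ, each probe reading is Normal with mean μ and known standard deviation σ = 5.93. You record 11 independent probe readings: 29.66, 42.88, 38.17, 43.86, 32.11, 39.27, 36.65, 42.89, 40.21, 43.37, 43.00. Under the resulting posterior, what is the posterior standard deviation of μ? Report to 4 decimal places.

For Normal data with known variance σ², a Normal(μ₀, σ₀²) prior on μ is conjugate. Posterior precision = 1/σ₀² + n/σ²; posterior mean is the precision-weighted average of μ₀ and x̄.
σ₀² = 5.72² = 32.7184, σ² = 5.93² = 35.1649; σ² + n·σ₀² = 35.1649 + 11·32.7184 = 395.0673.
Posterior precision = 1/σ₀² + n/σ² = 1/32.7184 + 11/35.1649 = (σ² + n·σ₀²)/(σ₀²σ²) = 395.0673/(32.7184·35.1649); posterior variance σₙ² = σ₀²σ²/(σ² + n·σ₀²) = 32.7184·35.1649/395.0673 = 2.912261.
Posterior SD = √σₙ² = √(32.7184·35.1649/395.0673) = 1.7065.

1.7065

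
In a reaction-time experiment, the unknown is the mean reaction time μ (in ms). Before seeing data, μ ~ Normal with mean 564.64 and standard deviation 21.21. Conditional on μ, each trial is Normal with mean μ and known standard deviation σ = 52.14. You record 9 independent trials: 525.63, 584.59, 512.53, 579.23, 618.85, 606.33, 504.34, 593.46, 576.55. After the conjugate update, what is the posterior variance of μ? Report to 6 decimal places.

For Normal data with known variance σ², a Normal(μ₀, σ₀²) prior on μ is conjugate. Posterior precision = 1/σ₀² + n/σ²; posterior mean is the precision-weighted average of μ₀ and x̄.
σ₀² = 21.21² = 449.8641, σ² = 52.14² = 2718.5796; σ² + n·σ₀² = 2718.5796 + 9·449.8641 = 6767.3565.
Posterior precision = 1/σ₀² + n/σ² = 1/449.8641 + 9/2718.5796 = (σ² + n·σ₀²)/(σ₀²σ²) = 6767.3565/(449.8641·2718.5796); posterior variance σₙ² = σ₀²σ²/(σ² + n·σ₀²) = 449.8641·2718.5796/6767.3565 = 180.719217.

180.719217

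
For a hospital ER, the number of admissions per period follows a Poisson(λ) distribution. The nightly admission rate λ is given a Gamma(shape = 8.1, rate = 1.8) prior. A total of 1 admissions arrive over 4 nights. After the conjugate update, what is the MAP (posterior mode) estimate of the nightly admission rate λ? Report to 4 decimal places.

With a Gamma(shape α, rate β) prior, the Poisson likelihood is conjugate: the posterior is Gamma(α + ΣXᵢ, β + n).
Posterior: Gamma(α+S, β+n) = Gamma(8.1+1, 1.8+4) = Gamma(9.1, 5.8).
Mode of Gamma(α,β) for α≥1 is (α−1)/β = 8.1/5.8 = 1.3966.

1.3966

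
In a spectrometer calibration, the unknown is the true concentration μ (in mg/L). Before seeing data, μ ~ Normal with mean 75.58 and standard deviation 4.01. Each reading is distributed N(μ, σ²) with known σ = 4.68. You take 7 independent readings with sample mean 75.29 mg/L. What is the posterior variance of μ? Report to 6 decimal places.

For Normal data with known variance σ², a Normal(μ₀, σ₀²) prior on μ is conjugate. Posterior precision = 1/σ₀² + n/σ²; posterior mean is the precision-weighted average of μ₀ and x̄.
σ₀² = 4.01² = 16.0801, σ² = 4.68² = 21.9024; σ² + n·σ₀² = 21.9024 + 7·16.0801 = 134.4631.
Posterior precision = 1/σ₀² + n/σ² = 1/16.0801 + 7/21.9024 = (σ² + n·σ₀²)/(σ₀²σ²) = 134.4631/(16.0801·21.9024); posterior variance σₙ² = σ₀²σ²/(σ² + n·σ₀²) = 16.0801·21.9024/134.4631 = 2.619252.

2.619252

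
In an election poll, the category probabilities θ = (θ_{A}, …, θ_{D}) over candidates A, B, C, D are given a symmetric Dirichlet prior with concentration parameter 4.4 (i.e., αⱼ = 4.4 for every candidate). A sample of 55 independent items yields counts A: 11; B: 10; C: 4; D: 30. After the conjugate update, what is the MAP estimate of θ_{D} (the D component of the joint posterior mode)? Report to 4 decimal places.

The Dirichlet prior is conjugate to the Multinomial likelihood: each posterior αⱼ = prior αⱼ + observed count nⱼ.
Posterior concentration: (15.4, 14.4, 8.4, 34.4), total = 72.6.
Joint mode component: (α_{D}−1)/(Σα−K) = 33.4/68.6 = 0.4869.

0.4869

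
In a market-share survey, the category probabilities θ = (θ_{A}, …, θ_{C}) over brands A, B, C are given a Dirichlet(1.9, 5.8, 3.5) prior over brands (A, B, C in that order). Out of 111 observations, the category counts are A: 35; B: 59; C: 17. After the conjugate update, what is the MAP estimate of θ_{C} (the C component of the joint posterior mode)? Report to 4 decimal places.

0.1636

The Dirichlet prior is conjugate to the Multinomial likelihood: each posterior αⱼ = prior αⱼ + observed count nⱼ.
Posterior concentration: (36.9, 64.8, 20.5), total = 122.2.
Joint mode component: (α_{C}−1)/(Σα−K) = 19.5/119.2 = 0.1636.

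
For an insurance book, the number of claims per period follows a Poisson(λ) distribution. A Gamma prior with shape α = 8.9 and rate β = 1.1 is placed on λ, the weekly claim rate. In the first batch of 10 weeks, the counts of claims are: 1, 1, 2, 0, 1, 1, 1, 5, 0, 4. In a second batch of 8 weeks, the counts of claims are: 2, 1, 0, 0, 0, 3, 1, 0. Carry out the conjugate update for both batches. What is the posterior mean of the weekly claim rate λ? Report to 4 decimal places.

With a Gamma(shape α, rate β) prior, the Poisson likelihood is conjugate: the posterior is Gamma(α + ΣXᵢ, β + n).
Batch 1: sum of counts S = 16 over n = 10 weeks.
After batch 1: Gamma(α+S, β+n) = Gamma(8.9+16, 1.1+10) = Gamma(24.9, 11.1).
Batch 2: sum of counts S = 7 over n = 8 weeks.
After batch 2: Gamma(α+S, β+n) = Gamma(24.9+7, 11.1+8) = Gamma(31.9, 19.1).
Posterior mean = α/β = 31.9/19.1 = 1.6702.

1.6702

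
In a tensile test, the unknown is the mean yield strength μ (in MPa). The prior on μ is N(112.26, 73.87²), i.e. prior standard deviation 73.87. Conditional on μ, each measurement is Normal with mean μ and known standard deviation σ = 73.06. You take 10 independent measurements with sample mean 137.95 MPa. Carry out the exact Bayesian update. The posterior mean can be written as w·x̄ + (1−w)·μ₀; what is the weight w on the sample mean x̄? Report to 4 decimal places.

0.9109

For Normal data with known variance σ², a Normal(μ₀, σ₀²) prior on μ is conjugate. Posterior precision = 1/σ₀² + n/σ²; posterior mean is the precision-weighted average of μ₀ and x̄.
σ₀² = 73.87² = 5456.7769, σ² = 73.06² = 5337.7636. Prior precision 1/σ₀² = 1/5456.7769; data precision n/σ² = 10/5337.7636.
w = (n/σ²)/(1/σ₀² + n/σ²) = n·σ₀²/(σ² + n·σ₀²) = 10·5456.7769/(5337.7636 + 10·5456.7769) = 54567.769/59905.5326 = 0.9109.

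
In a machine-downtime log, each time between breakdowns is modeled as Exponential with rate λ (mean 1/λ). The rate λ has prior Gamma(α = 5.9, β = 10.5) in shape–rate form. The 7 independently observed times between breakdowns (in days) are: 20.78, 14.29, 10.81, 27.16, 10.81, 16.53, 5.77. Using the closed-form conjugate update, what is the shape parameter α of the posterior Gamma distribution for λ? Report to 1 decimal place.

12.9

With a Gamma(shape α, rate β) prior on the exponential rate λ, the posterior after n observations with total T = Σxᵢ is Gamma(α+n, β+T).
Sum of observations T = 106.15 days; n = 7.
Posterior: Gamma(5.9+7, 10.5+106.15) = Gamma(12.9, 116.65).
Posterior α = 12.9.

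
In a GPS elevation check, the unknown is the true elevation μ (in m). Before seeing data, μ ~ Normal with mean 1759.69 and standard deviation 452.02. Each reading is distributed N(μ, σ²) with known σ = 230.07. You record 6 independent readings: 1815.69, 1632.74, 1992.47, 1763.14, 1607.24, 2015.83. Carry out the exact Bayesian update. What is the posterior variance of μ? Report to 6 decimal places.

For Normal data with known variance σ², a Normal(μ₀, σ₀²) prior on μ is conjugate. Posterior precision = 1/σ₀² + n/σ²; posterior mean is the precision-weighted average of μ₀ and x̄.
σ₀² = 452.02² = 204322.0804, σ² = 230.07² = 52932.2049; σ² + n·σ₀² = 52932.2049 + 6·204322.0804 = 1278864.6873.
Posterior precision = 1/σ₀² + n/σ² = 1/204322.0804 + 6/52932.2049 = (σ² + n·σ₀²)/(σ₀²σ²) = 1278864.6873/(204322.0804·52932.2049); posterior variance σₙ² = σ₀²σ²/(σ² + n·σ₀²) = 204322.0804·52932.2049/1278864.6873 = 8456.890188.

8456.890188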